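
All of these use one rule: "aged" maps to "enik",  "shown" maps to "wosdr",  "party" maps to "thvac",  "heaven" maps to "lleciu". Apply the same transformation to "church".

goyygo

A repeating key of period 2 is used — shifts +4, +7 over and over.
On church: c+4=g, h+7=o, u+4=y, r+7=y, c+4=g, h+7=o.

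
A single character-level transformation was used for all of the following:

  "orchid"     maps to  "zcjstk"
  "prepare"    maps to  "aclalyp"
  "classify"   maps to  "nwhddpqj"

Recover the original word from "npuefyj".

century

Shifts by position in orchid: pos 0: o→z (+11), pos 1: r→c (+11), pos 2: c→j (+7), pos 3: h→s (+11), pos 4: i→t (+11), pos 5: d→k (+7) — repeating every 3. The shifts repeat in a cycle of length 3: positions 0,1,… shift by +11, +11, +7, then the pattern repeats.
Decoding npuefyj: n−11=c, p−11=e, u−7=n, e−11=t, f−11=u, y−7=r, j−11=y.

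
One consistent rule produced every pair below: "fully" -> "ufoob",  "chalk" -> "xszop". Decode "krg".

pit

Letters are reflected about the middle of the alphabet (position → 25−position): Atbash.
Undoing it on krg: k↔p, r↔i, g↔t.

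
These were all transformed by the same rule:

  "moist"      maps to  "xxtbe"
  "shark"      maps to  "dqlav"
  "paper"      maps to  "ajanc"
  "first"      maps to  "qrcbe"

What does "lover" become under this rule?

wxgnc

Shifts by position in moist: pos 0: m→x (+11), pos 1: o→x (+9), pos 2: i→t (+11), pos 3: s→b (+9) — repeating every 2. It's a Vigenère-style cipher with numeric key [11,9]: position i shifts by key[i mod 2].
For lover: l+11=w, o+9=x, v+11=g, e+9=n, r+11=c.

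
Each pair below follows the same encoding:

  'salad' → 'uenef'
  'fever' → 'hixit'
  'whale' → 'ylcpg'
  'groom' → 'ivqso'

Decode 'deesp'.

bacon

Shifts by position in salad: pos 0: s→u (+2), pos 1: a→e (+4), pos 2: l→n (+2), pos 3: a→e (+4) — repeating every 2. A repeating key of period 2 is used — shifts +2, +4 over and over.
Undoing it on deesp: d−2=b, e−4=a, e−2=c, s−4=o, p−2=n.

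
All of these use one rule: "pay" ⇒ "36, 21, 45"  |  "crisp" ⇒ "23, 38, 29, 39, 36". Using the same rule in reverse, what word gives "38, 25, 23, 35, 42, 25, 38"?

p is letter #16 and maps to 36: an offset of 20. Each letter is replaced by its alphabet position (a=1..z=26) + 20.
Decoding 38, 25, 23, 35, 42, 25, 38: 38→(38−20)÷1=18=r, 25→(25−20)÷1=5=e, 23→(23−20)÷1=3=c, 35→(35−20)÷1=15=o, 42→(42−20)÷1=22=v, 25→(25−20)÷1=5=e, 38→(38−20)÷1=18=r.

recover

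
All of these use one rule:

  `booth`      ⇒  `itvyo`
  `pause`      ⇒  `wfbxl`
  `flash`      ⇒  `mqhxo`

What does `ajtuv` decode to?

Shifts by position in booth: pos 0: b→i (+7), pos 1: o→t (+5), pos 2: o→v (+7), pos 3: t→y (+5) — repeating every 2. The shifts repeat in a cycle of length 2: positions 0,1,… shift by +7, +5, then the pattern repeats.
Undoing it on ajtuv: a−7=t, j−5=e, t−7=m, u−5=p, v−7=o.

tempo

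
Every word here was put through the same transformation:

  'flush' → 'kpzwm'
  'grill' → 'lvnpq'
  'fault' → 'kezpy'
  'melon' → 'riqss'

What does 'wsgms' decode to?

A repeating key of period 2 is used — shifts +5, +4 over and over.
Reversing it on wsgms: w−5=r, s−4=o, g−5=b, m−4=i, s−5=n.

robin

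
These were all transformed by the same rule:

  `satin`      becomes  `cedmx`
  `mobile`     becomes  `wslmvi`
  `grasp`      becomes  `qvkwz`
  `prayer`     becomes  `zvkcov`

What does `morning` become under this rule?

The shifts repeat in a cycle of length 2: positions 0,1,… shift by +10, +4, then the pattern repeats.
For morning: m+10=w, o+4=s, r+10=b, n+4=r, i+10=s, n+4=r, g+10=q.

wsbrsrq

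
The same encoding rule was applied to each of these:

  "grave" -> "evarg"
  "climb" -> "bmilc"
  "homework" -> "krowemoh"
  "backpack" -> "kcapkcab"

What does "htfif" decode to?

The output letters match the input read backwards: grave reversed is evarg. It's just the letters in reverse order.
Decoding htfif: then reverse → fifth.

fifth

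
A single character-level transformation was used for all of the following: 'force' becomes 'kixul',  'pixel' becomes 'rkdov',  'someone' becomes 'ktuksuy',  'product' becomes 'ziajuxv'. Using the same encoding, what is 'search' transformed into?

The output letters match the input read backwards, each shifted +6: force reversed is ecrof. Read the word backwards and shift each letter +6.
On search: reverse → hcraes; then shift: h+6=n, c+6=i, r+6=x, a+6=g, e+6=k, s+6=y.

nixgky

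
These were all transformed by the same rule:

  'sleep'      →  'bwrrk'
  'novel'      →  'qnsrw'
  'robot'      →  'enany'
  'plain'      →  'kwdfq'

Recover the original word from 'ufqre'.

Treating letters as 0–25, the rule is x ↦ 23x + 3 (mod 26).
Undoing it on ufqre: u(20)→17·(20−3)≡3=d; f(5)→17·(5−3)≡8=i; q(16)→17·(16−3)≡13=n; r(17)→17·(17−3)≡4=e; e(4)→17·(4−3)≡17=r (all mod 26).

diner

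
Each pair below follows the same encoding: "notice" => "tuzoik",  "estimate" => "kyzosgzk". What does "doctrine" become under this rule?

Compare letters: n→t is +6, o→u is +6, t→z is +6 — a constant shift. This is a Caesar cipher with shift 6.
Applying it to doctrine: d+6=j, o+6=u, c+6=i, t+6=z, r+6=x, i+6=o, n+6=t, e+6=k.

juizxotk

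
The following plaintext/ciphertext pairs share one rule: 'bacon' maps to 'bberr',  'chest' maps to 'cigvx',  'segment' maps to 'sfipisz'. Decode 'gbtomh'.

In bacon: b→b is +0, a→b is +1, c→e is +2, o→r is +3 — the shift increases by 1 each position. Each letter shifts forward by its position index (0, 1, 2, …) — the shift grows by one for each successive letter.
Undoing it on gbtomh: g−0=g, b−1=a, t−2=r, o−3=l, m−4=i, h−5=c.

garlic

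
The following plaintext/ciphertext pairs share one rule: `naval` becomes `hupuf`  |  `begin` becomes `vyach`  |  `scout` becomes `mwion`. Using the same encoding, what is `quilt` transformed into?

kocfn

Compare letters: n→h is +20, a→u is +20, v→p is +20 — a constant shift. This is a Caesar cipher with shift 20.
For quilt: q+20=k, u+20=o, i+20=c, l+20=f, t+20=n.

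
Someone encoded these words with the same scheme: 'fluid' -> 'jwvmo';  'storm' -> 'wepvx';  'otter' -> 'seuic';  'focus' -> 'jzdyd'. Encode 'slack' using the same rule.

Shifts by position in fluid: pos 0: f→j (+4), pos 1: l→w (+11), pos 2: u→v (+1), pos 3: i→m (+4), pos 4: d→o (+11) — repeating every 3. It's a Vigenère-style cipher with numeric key [4,11,1]: position i shifts by key[i mod 3].
On slack: s+4=w, l+11=w, a+1=b, c+4=g, k+11=v.

wwbgv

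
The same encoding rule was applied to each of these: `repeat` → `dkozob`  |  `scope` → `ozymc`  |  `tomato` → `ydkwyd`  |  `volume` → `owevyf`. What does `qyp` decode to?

fog

The word is reversed, then every letter is shifted forward by 10.
Undoing it on qyp: shift back: q−10=g, y−10=o, p−10=f → gof; then reverse → fog.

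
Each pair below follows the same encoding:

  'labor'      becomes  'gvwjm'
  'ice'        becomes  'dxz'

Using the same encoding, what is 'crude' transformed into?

Every letter moves 21 places later in the alphabet, wrapping around z→a.
Applying it to crude: c+21=x, r+21=m, u+21=p, d+21=y, e+21=z.

xmpyz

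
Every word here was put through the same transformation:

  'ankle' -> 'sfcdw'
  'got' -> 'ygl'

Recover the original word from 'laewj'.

timer

Compare letters: a→s is +18, n→f is +18, k→c is +18 — a constant shift. Every letter moves 18 places later in the alphabet, wrapping around z→a.
Reversing it on laewj: l−18=t, a−18=i, e−18=m, w−18=e, j−18=r.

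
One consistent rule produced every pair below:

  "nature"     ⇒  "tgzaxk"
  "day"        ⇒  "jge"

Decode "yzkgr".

Compare letters: n→t is +6, a→g is +6, t→z is +6 — a constant shift. It's a constant shift of +6 (ROT6).
Decoding yzkgr: y−6=s, z−6=t, k−6=e, g−6=a, r−6=l.

steal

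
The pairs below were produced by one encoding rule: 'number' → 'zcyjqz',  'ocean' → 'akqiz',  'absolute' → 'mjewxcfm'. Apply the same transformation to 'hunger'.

Shifts by position in number: pos 0: n→z (+12), pos 1: u→c (+8), pos 2: m→y (+12), pos 3: b→j (+8) — repeating every 2. A repeating key of period 2 is used — shifts +12, +8 over and over.
For hunger: h+12=t, u+8=c, n+12=z, g+8=o, e+12=q, r+8=z.

tczoqz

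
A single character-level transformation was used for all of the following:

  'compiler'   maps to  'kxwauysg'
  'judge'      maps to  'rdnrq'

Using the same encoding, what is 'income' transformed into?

qwmzyr

In compiler: c→k is +8, o→x is +9, m→w is +10, p→a is +11 — the shift increases by 1 each position. The shift increases by 1 at each position, starting from +8: 8, 9, 10, ….
For income: i+8=q, n+9=w, c+10=m, o+11=z, m+12=y, e+13=r.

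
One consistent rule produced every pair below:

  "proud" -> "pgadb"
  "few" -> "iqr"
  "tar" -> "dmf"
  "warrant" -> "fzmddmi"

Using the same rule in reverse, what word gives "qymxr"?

The output letters match the input read backwards, each shifted +12: proud reversed is duorp. The word is reversed, then every letter is shifted forward by 12.
Undoing it on qymxr: shift back: q−12=e, y−12=m, m−12=a, x−12=l, r−12=f → emalf; then reverse → flame.

flame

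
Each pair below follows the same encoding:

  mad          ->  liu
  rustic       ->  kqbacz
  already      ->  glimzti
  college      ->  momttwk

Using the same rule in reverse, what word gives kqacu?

music

The word is reversed, then every letter is shifted forward by 8.
Reversing it on kqacu: shift back: k−8=c, q−8=i, a−8=s, c−8=u, u−8=m → cisum; then reverse → music.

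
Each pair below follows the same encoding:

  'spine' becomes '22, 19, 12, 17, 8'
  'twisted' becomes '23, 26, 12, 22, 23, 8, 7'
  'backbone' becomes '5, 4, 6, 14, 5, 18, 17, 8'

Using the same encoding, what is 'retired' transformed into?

21, 8, 23, 12, 21, 8, 7

s is letter #19 and maps to 22: an offset of 3. Each letter is replaced by its alphabet position (a=1..z=26) + 3.
For retired: r=18→21, e=5→8, t=20→23, i=9→12, r=18→21, e=5→8, d=4→7.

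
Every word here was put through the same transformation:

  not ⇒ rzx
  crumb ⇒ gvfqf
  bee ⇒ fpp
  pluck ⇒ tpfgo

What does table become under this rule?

Two shifts are in play — +11 for a/e/i/o/u, +4 for every other letter.
On table: t(cons)+4=x, a(vowel)+11=l, b(cons)+4=f, l(cons)+4=p, e(vowel)+11=p.

xlfpp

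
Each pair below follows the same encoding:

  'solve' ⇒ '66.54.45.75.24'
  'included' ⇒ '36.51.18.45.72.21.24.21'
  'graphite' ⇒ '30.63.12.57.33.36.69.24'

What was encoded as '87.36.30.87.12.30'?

zigzag

With a=1..z=26, the number is 3·pos + 9.
Reversing it on 87.36.30.87.12.30: 87→(87−9)÷3=26=z, 36→(36−9)÷3=9=i, 30→(30−9)÷3=7=g, 87→(87−9)÷3=26=z, 12→(12−9)÷3=1=a, 30→(30−9)÷3=7=g.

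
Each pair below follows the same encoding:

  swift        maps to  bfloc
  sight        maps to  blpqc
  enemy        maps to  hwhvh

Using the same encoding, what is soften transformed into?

brochw

The shift depends on letter class: consonant s→b is +9, but vowel i→l is +3. Vowels shift forward by 3 and consonants shift forward by 9.
On soften: s(cons)+9=b, o(vowel)+3=r, f(cons)+9=o, t(cons)+9=c, e(vowel)+3=h, n(cons)+9=w.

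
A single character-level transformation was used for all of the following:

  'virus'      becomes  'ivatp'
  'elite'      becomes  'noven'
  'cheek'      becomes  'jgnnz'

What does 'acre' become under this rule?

fjan

v(21)→i(8) and i(8)→v(21) fit y≡15x+5 (mod 26); the inverse of 15 mod 26 is 7. Each letter's alphabet position (a=0..z=25) is mapped through 15·x+5 mod 26 — an affine cipher.
For acre: a(0)→15·0+5≡5=f; c(2)→15·2+5≡9=j; r(17)→15·17+5≡0=a; e(4)→15·4+5≡13=n (all mod 26).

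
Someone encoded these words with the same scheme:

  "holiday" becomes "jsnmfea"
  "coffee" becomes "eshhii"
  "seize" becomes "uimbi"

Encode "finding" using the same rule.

The shift depends on letter class: consonant h→j is +2, but vowel o→s is +4. Vowels shift forward by 4 and consonants shift forward by 2.
On finding: f(cons)+2=h, i(vowel)+4=m, n(cons)+2=p, d(cons)+2=f, i(vowel)+4=m, n(cons)+2=p, g(cons)+2=i.

hmpfmpi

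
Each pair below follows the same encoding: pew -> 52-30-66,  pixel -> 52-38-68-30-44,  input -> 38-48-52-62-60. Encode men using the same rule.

46-30-48

p(#16)→52 and e(#5)→30: differences scale by 2, so n = 2·pos + 20. With a=1..z=26, the number is 2·pos + 20.
For men: m=13→46, e=5→30, n=14→48.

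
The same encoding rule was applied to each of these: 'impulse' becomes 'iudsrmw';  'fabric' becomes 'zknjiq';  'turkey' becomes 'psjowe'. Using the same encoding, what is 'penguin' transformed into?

dwxcsix

Each letter's alphabet position (a=0..z=25) is mapped through 3·x+10 mod 26 — an affine cipher.
On penguin: p(15)→3·15+10≡3=d; e(4)→3·4+10≡22=w; n(13)→3·13+10≡23=x; g(6)→3·6+10≡2=c; u(20)→3·20+10≡18=s; i(8)→3·8+10≡8=i; n(13)→3·13+10≡23=x (all mod 26).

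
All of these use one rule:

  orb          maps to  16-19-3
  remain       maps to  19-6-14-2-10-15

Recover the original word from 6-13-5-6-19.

The number is (letter's place in the alphabet, a=1) + 1.
Decoding 6-13-5-6-19: 6→(6−1)÷1=5=e, 13→(13−1)÷1=12=l, 5→(5−1)÷1=4=d, 6→(6−1)÷1=5=e, 19→(19−1)÷1=18=r.

elder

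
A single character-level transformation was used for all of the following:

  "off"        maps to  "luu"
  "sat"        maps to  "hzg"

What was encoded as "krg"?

pit

Letters are reflected about the middle of the alphabet (position → 25−position): Atbash.
Undoing it on krg: k↔p, r↔i, g↔t.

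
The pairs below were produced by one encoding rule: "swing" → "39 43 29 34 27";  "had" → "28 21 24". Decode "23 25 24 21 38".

cedar

Letters become their 1-based position plus 20 (so a→21, b→22, …).
Decoding 23 25 24 21 38: 23→(23−20)÷1=3=c, 25→(25−20)÷1=5=e, 24→(24−20)÷1=4=d, 21→(21−20)÷1=1=a, 38→(38−20)÷1=18=r.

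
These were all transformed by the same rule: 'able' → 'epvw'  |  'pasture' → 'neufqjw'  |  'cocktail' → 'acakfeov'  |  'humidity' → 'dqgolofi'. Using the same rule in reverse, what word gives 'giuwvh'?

a(0)→e(4) and b(1)→p(15) fit y≡11x+4 (mod 26); the inverse of 11 mod 26 is 19. Each letter's alphabet position (a=0..z=25) is mapped through 11·x+4 mod 26 — an affine cipher.
Reversing it on giuwvh: g(6)→19·(6−4)≡12=m; i(8)→19·(8−4)≡24=y; u(20)→19·(20−4)≡18=s; w(22)→19·(22−4)≡4=e; v(21)→19·(21−4)≡11=l; h(7)→19·(7−4)≡5=f (all mod 26).

myself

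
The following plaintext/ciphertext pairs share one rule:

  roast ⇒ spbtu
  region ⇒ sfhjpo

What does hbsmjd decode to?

garlic

Compare letters: r→s is +1, o→p is +1, a→b is +1 — a constant shift. It's a constant shift of +1 (ROT1).
Reversing it on hbsmjd: h−1=g, b−1=a, s−1=r, m−1=l, j−1=i, d−1=c.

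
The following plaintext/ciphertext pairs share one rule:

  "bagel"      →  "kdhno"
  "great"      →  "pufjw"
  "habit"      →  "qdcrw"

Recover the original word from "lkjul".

chili

A repeating key of period 3 is used — shifts +9, +3, +1 over and over.
Undoing it on lkjul: l−9=c, k−3=h, j−1=i, u−9=l, l−3=i.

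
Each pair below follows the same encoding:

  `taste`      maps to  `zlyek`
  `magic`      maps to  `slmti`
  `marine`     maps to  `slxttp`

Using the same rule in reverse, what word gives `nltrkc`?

hanger

Shifts by position in taste: pos 0: t→z (+6), pos 1: a→l (+11), pos 2: s→y (+6), pos 3: t→e (+11) — repeating every 2. A repeating key of period 2 is used — shifts +6, +11 over and over.
Decoding nltrkc: n−6=h, l−11=a, t−6=n, r−11=g, k−6=e, c−11=r.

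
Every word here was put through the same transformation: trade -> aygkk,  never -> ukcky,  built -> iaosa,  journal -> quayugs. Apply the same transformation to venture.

ckuaayk

The shift depends on letter class: consonant t→a is +7, but vowel a→g is +6. The rule splits by letter class: vowels +6, consonants +7.
Applying it to venture: v(cons)+7=c, e(vowel)+6=k, n(cons)+7=u, t(cons)+7=a, u(vowel)+6=a, r(cons)+7=y, e(vowel)+6=k.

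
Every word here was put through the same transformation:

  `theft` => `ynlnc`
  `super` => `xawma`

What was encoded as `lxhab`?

In theft: t→y is +5, h→n is +6, e→l is +7, f→n is +8 — the shift increases by 1 each position. The shift increases by 1 at each position, starting from +5: 5, 6, 7, ….
Decoding lxhab: l−5=g, x−6=r, h−7=a, a−8=s, b−9=s.

grass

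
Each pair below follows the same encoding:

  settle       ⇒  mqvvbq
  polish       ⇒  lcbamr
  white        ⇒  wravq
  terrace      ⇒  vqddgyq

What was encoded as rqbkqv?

s(18)→m(12) and e(4)→q(16) fit y≡9x+6 (mod 26); the inverse of 9 mod 26 is 3. Treating letters as 0–25, the rule is x ↦ 9x + 6 (mod 26).
Reversing it on rqbkqv: r(17)→3·(17−6)≡7=h; q(16)→3·(16−6)≡4=e; b(1)→3·(1−6)≡11=l; k(10)→3·(10−6)≡12=m; q(16)→3·(16−6)≡4=e; v(21)→3·(21−6)≡19=t (all mod 26).

helmet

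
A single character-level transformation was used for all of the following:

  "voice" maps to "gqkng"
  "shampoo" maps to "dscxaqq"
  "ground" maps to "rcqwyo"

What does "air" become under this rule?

ckc

The shift depends on letter class: consonant v→g is +11, but vowel o→q is +2. Two shifts are in play — +2 for a/e/i/o/u, +11 for every other letter.
On air: a(vowel)+2=c, i(vowel)+2=k, r(cons)+11=c.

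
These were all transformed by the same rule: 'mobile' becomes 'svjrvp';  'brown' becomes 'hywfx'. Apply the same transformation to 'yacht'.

Letter i (0-indexed) is shifted by i+6, so successive shifts are 6, 7, 8, ….
Applying it to yacht: y+6=e, a+7=h, c+8=k, h+9=q, t+10=d.

ehkqd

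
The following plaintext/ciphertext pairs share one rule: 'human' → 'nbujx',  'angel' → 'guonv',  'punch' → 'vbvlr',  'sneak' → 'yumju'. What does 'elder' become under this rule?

Letter i (0-indexed) is shifted by i+6, so successive shifts are 6, 7, 8, ….
For elder: e+6=k, l+7=s, d+8=l, e+9=n, r+10=b.

kslnb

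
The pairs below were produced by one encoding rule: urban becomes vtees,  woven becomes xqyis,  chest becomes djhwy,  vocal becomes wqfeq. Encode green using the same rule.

hthis

In urban: u→v is +1, r→t is +2, b→e is +3, a→e is +4 — the shift increases by 1 each position. Each letter shifts forward by (position + 1), i.e. 1, 2, 3, … — the shift grows by one for each successive letter.
Applying it to green: g+1=h, r+2=t, e+3=h, e+4=i, n+5=s.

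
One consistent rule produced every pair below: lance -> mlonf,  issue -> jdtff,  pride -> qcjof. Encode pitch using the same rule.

qtuni

Shifts by position in lance: pos 0: l→m (+1), pos 1: a→l (+11), pos 2: n→o (+1), pos 3: c→n (+11) — repeating every 2. The shifts repeat in a cycle of length 2: positions 0,1,… shift by +1, +11, then the pattern repeats.
On pitch: p+1=q, i+11=t, t+1=u, c+11=n, h+1=i.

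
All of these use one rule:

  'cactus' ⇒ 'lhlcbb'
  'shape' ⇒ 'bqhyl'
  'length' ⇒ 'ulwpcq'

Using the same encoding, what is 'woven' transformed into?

Two shifts are in play — +7 for a/e/i/o/u, +9 for every other letter.
Applying it to woven: w(cons)+9=f, o(vowel)+7=v, v(cons)+9=e, e(vowel)+7=l, n(cons)+9=w.

fvelw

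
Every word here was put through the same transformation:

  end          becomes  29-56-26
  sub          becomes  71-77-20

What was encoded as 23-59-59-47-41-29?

cookie

e(#5)→29 and n(#14)→56: differences scale by 3, so n = 3·pos + 14. Each letter becomes 3×(its alphabet position, a=1..z=26) + 14.
Reversing it on 23-59-59-47-41-29: 23→(23−14)÷3=3=c, 59→(59−14)÷3=15=o, 59→(59−14)÷3=15=o, 47→(47−14)÷3=11=k, 41→(41−14)÷3=9=i, 29→(29−14)÷3=5=e.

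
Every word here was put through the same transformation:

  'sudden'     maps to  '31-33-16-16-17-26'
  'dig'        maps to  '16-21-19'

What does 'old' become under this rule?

s is letter #19 and maps to 31: an offset of 12. The number is (letter's place in the alphabet, a=1) + 12.
On old: o=15→27, l=12→24, d=4→16.

27-24-16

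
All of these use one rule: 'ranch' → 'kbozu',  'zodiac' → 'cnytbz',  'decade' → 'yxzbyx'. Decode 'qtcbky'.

lizard

r(17)→k(10) and a(0)→b(1) fit y≡25x+1 (mod 26); the inverse of 25 mod 26 is 25. This is an affine cipher: with a=0,…,z=25, each position x becomes (25x+1) mod 26.
Decoding qtcbky: q(16)→25·(16−1)≡11=l; t(19)→25·(19−1)≡8=i; c(2)→25·(2−1)≡25=z; b(1)→25·(1−1)≡0=a; k(10)→25·(10−1)≡17=r; y(24)→25·(24−1)≡3=d (all mod 26).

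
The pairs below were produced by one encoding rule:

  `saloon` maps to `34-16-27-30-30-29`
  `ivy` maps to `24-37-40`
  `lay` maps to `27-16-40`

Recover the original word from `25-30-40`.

s is letter #19 and maps to 34: an offset of 15. Each letter is replaced by its alphabet position (a=1..z=26) + 15.
Reversing it on 25-30-40: 25→(25−15)÷1=10=j, 30→(30−15)÷1=15=o, 40→(40−15)÷1=25=y.

joy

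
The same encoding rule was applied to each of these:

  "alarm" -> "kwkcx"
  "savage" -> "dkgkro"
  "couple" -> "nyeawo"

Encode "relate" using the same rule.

cowkeo

Two shifts are in play — +10 for a/e/i/o/u, +11 for every other letter.
For relate: r(cons)+11=c, e(vowel)+10=o, l(cons)+11=w, a(vowel)+10=k, t(cons)+11=e, e(vowel)+10=o.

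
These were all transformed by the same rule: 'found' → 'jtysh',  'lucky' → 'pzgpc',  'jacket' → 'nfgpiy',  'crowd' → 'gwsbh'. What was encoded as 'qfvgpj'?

Shifts by position in found: pos 0: f→j (+4), pos 1: o→t (+5), pos 2: u→y (+4), pos 3: n→s (+5) — repeating every 2. A repeating key of period 2 is used — shifts +4, +5 over and over.
Decoding qfvgpj: q−4=m, f−5=a, v−4=r, g−5=b, p−4=l, j−5=e.

marble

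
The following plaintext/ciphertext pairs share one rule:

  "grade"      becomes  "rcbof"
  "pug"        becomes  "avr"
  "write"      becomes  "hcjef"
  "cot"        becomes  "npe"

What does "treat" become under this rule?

ecfbe

Two shifts are in play — +1 for a/e/i/o/u, +11 for every other letter.
On treat: t(cons)+11=e, r(cons)+11=c, e(vowel)+1=f, a(vowel)+1=b, t(cons)+11=e.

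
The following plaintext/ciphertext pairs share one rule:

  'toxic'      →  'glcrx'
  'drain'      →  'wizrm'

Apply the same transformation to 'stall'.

Each pair mirrors across the alphabet (t↔g, o↔l, x↔c): positions sum to 25. Each letter is replaced by its mirror in the alphabet: a↔z, b↔y, c↔x, and so on (the Atbash cipher).
Applying it to stall: s↔h, t↔g, a↔z, l↔o, l↔o.

hgzoo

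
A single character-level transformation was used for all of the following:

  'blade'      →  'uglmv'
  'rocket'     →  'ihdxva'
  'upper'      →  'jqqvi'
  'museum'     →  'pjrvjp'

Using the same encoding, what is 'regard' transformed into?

ivnlim

b(1)→u(20) and l(11)→g(6) fit y≡9x+11 (mod 26); the inverse of 9 mod 26 is 3. Each letter's alphabet position (a=0..z=25) is mapped through 9·x+11 mod 26 — an affine cipher.
On regard: r(17)→9·17+11≡8=i; e(4)→9·4+11≡21=v; g(6)→9·6+11≡13=n; a(0)→9·0+11≡11=l; r(17)→9·17+11≡8=i; d(3)→9·3+11≡12=m (all mod 26).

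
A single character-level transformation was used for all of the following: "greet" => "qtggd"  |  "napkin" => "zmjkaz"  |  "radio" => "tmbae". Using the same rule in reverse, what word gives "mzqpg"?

Treating letters as 0–25, the rule is x ↦ 5x + 12 (mod 26).
Undoing it on mzqpg: m(12)→21·(12−12)≡0=a; z(25)→21·(25−12)≡13=n; q(16)→21·(16−12)≡6=g; p(15)→21·(15−12)≡11=l; g(6)→21·(6−12)≡4=e (all mod 26).

angle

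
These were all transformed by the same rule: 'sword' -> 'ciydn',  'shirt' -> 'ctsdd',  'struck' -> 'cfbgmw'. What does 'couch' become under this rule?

maeor

Shifts by position in sword: pos 0: s→c (+10), pos 1: w→i (+12), pos 2: o→y (+10), pos 3: r→d (+12) — repeating every 2. The shifts repeat in a cycle of length 2: positions 0,1,… shift by +10, +12, then the pattern repeats.
On couch: c+10=m, o+12=a, u+10=e, c+12=o, h+10=r.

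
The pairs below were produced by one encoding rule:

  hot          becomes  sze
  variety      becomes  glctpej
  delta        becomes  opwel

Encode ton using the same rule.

ezy

Compare letters: h→s is +11, o→z is +11, t→e is +11 — a constant shift. Every letter moves 11 places later in the alphabet, wrapping around z→a.
Applying it to ton: t+11=e, o+11=z, n+11=y.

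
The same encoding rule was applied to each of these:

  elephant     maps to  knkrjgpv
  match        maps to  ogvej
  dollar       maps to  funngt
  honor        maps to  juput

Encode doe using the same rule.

fuk

The shift depends on letter class: consonant l→n is +2, but vowel e→k is +6. The rule splits by letter class: vowels +6, consonants +2.
Applying it to doe: d(cons)+2=f, o(vowel)+6=u, e(vowel)+6=k.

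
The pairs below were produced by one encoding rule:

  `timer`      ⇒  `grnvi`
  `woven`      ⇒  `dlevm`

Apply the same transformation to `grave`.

Each pair mirrors across the alphabet (t↔g, i↔r, m↔n): positions sum to 25. This is the alphabet-reversal cipher (Atbash): a becomes z, b becomes y, etc.
On grave: g↔t, r↔i, a↔z, v↔e, e↔v.

tizev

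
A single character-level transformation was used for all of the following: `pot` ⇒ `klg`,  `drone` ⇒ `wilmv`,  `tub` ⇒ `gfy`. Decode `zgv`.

ate

This is the alphabet-reversal cipher (Atbash): a becomes z, b becomes y, etc.
Decoding zgv: z↔a, g↔t, v↔e.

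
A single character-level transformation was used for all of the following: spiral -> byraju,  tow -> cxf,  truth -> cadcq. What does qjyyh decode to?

Compare letters: s→b is +9, p→y is +9, i→r is +9 — a constant shift. Every letter moves 9 places later in the alphabet, wrapping around z→a.
Reversing it on qjyyh: q−9=h, j−9=a, y−9=p, y−9=p, h−9=y.

happy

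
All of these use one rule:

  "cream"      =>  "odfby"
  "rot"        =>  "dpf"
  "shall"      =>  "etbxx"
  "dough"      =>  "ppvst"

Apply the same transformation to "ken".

The rule splits by letter class: vowels +1, consonants +12.
Applying it to ken: k(cons)+12=w, e(vowel)+1=f, n(cons)+12=z.

wfz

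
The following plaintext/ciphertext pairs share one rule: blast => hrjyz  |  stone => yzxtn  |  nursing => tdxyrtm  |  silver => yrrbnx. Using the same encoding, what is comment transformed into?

ixssntz

Vowels shift forward by 9 and consonants shift forward by 6.
Applying it to comment: c(cons)+6=i, o(vowel)+9=x, m(cons)+6=s, m(cons)+6=s, e(vowel)+9=n, n(cons)+6=t, t(cons)+6=z.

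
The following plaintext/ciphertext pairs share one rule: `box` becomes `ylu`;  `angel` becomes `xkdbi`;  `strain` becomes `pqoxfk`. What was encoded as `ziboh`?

clerk

Compare letters: b→y is +23, o→l is +23, x→u is +23 — a constant shift. Every letter moves 23 places later in the alphabet, wrapping around z→a.
Decoding ziboh: z−23=c, i−23=l, b−23=e, o−23=r, h−23=k.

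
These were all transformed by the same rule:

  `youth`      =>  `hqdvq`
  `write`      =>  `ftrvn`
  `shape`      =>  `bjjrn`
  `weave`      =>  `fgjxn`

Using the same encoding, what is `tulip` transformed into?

Shifts by position in youth: pos 0: y→h (+9), pos 1: o→q (+2), pos 2: u→d (+9), pos 3: t→v (+2) — repeating every 2. A repeating key of period 2 is used — shifts +9, +2 over and over.
On tulip: t+9=c, u+2=w, l+9=u, i+2=k, p+9=y.

cwuky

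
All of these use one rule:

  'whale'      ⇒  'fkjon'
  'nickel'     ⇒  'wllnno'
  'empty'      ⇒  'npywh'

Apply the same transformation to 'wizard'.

flidag

Shifts by position in whale: pos 0: w→f (+9), pos 1: h→k (+3), pos 2: a→j (+9), pos 3: l→o (+3) — repeating every 2. The shifts repeat in a cycle of length 2: positions 0,1,… shift by +9, +3, then the pattern repeats.
Applying it to wizard: w+9=f, i+3=l, z+9=i, a+3=d, r+9=a, d+3=g.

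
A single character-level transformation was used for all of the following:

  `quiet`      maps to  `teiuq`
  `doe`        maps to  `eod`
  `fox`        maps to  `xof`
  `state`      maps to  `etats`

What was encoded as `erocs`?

The output letters match the input read backwards: quiet reversed is teiuq. It's just the letters in reverse order.
Undoing it on erocs: then reverse → score.

score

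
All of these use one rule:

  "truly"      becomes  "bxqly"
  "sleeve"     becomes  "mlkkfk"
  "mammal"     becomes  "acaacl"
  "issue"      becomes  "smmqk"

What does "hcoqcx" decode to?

jaguar

t(19)→b(1) and r(17)→x(23) fit y≡15x+2 (mod 26); the inverse of 15 mod 26 is 7. Each letter's alphabet position (a=0..z=25) is mapped through 15·x+2 mod 26 — an affine cipher.
Reversing it on hcoqcx: h(7)→7·(7−2)≡9=j; c(2)→7·(2−2)≡0=a; o(14)→7·(14−2)≡6=g; q(16)→7·(16−2)≡20=u; c(2)→7·(2−2)≡0=a; x(23)→7·(23−2)≡17=r (all mod 26).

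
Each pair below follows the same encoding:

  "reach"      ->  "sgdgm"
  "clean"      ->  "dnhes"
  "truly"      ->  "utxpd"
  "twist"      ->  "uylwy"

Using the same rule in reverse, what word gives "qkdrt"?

piano

In reach: r→s is +1, e→g is +2, a→d is +3, c→g is +4 — the shift increases by 1 each position. Letter i (0-indexed) is shifted by i+1, so successive shifts are 1, 2, 3, ….
Decoding qkdrt: q−1=p, k−2=i, d−3=a, r−4=n, t−5=o.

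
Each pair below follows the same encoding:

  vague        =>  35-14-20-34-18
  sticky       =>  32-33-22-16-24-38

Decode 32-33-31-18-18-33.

street

v is letter #22 and maps to 35: an offset of 13. Each letter is replaced by its alphabet position (a=1..z=26) + 13.
Reversing it on 32-33-31-18-18-33: 32→(32−13)÷1=19=s, 33→(33−13)÷1=20=t, 31→(31−13)÷1=18=r, 18→(18−13)÷1=5=e, 18→(18−13)÷1=5=e, 33→(33−13)÷1=20=t.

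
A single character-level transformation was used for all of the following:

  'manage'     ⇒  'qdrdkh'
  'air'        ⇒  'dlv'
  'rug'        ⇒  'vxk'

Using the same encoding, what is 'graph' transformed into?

kvdtl

Vowels shift forward by 3 and consonants shift forward by 4.
Applying it to graph: g(cons)+4=k, r(cons)+4=v, a(vowel)+3=d, p(cons)+4=t, h(cons)+4=l.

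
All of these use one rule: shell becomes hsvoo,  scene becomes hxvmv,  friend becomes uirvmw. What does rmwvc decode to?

index

Each pair mirrors across the alphabet (s↔h, h↔s, e↔v): positions sum to 25. Letters are reflected about the middle of the alphabet (position → 25−position): Atbash.
Undoing it on rmwvc: r↔i, m↔n, w↔d, v↔e, c↔x.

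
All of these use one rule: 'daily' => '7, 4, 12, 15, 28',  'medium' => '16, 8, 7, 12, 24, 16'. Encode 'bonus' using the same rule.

5, 18, 17, 24, 22

Each letter is replaced by its alphabet position (a=1..z=26) + 3.
Applying it to bonus: b=2→5, o=15→18, n=14→17, u=21→24, s=19→22.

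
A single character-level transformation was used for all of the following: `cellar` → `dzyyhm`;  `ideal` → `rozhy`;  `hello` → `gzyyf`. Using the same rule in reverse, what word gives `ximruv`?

string

c(2)→d(3) and e(4)→z(25) fit y≡11x+7 (mod 26); the inverse of 11 mod 26 is 19. This is an affine cipher: with a=0,…,z=25, each position x becomes (11x+7) mod 26.
Reversing it on ximruv: x(23)→19·(23−7)≡18=s; i(8)→19·(8−7)≡19=t; m(12)→19·(12−7)≡17=r; r(17)→19·(17−7)≡8=i; u(20)→19·(20−7)≡13=n; v(21)→19·(21−7)≡6=g (all mod 26).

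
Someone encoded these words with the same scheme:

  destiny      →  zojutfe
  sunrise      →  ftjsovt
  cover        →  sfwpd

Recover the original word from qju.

tip

The output letters match the input read backwards, each shifted +1: destiny reversed is ynitsed. Read the word backwards and shift each letter +1.
Undoing it on qju: shift back: q−1=p, j−1=i, u−1=t → pit; then reverse → tip.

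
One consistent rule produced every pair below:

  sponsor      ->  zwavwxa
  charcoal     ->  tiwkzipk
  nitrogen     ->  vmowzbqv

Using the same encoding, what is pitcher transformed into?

zmpkbqx

The output letters match the input read backwards, each shifted +8: sponsor reversed is rosnops. Read the word backwards and shift each letter +8.
Applying it to pitcher: reverse → rehctip; then shift: r+8=z, e+8=m, h+8=p, c+8=k, t+8=b, i+8=q, p+8=x.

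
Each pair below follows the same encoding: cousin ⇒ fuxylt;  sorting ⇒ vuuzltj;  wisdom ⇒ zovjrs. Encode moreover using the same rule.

Shifts by position in cousin: pos 0: c→f (+3), pos 1: o→u (+6), pos 2: u→x (+3), pos 3: s→y (+6) — repeating every 2. A repeating key of period 2 is used — shifts +3, +6 over and over.
On moreover: m+3=p, o+6=u, r+3=u, e+6=k, o+3=r, v+6=b, e+3=h, r+6=x.

puukrbhx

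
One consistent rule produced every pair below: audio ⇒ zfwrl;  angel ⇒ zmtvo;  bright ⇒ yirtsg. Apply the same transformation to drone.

wilmv

Each pair mirrors across the alphabet (a↔z, u↔f, d↔w): positions sum to 25. Letters are reflected about the middle of the alphabet (position → 25−position): Atbash.
For drone: d↔w, r↔i, o↔l, n↔m, e↔v.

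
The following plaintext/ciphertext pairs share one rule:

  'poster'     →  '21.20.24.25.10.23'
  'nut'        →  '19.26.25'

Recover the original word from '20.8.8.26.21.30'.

occupy

Each letter is replaced by its alphabet position (a=1..z=26) + 5.
Reversing it on 20.8.8.26.21.30: 20→(20−5)÷1=15=o, 8→(8−5)÷1=3=c, 8→(8−5)÷1=3=c, 26→(26−5)÷1=21=u, 21→(21−5)÷1=16=p, 30→(30−5)÷1=25=y.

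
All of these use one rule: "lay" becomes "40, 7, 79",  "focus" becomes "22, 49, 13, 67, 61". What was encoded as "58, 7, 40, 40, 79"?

l(#12)→40 and a(#1)→7: differences scale by 3, so n = 3·pos + 4. Each letter becomes 3×(its alphabet position, a=1..z=26) + 4.
Reversing it on 58, 7, 40, 40, 79: 58→(58−4)÷3=18=r, 7→(7−4)÷3=1=a, 40→(40−4)÷3=12=l, 40→(40−4)÷3=12=l, 79→(79−4)÷3=25=y.

rally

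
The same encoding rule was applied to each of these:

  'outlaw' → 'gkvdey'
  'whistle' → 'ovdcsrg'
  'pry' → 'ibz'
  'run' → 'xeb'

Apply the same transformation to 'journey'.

The output letters match the input read backwards, each shifted +10: outlaw reversed is waltuo. Read the word backwards and shift each letter +10.
On journey: reverse → yenruoj; then shift: y+10=i, e+10=o, n+10=x, r+10=b, u+10=e, o+10=y, j+10=t.

ioxbeyt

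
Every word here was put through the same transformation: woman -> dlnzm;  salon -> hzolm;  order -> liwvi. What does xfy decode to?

cub

Each pair mirrors across the alphabet (w↔d, o↔l, m↔n): positions sum to 25. Letters are reflected about the middle of the alphabet (position → 25−position): Atbash.
Decoding xfy: x↔c, f↔u, y↔b.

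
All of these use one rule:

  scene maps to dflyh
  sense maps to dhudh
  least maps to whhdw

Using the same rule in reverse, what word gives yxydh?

nurse

Shifts by position in scene: pos 0: s→d (+11), pos 1: c→f (+3), pos 2: e→l (+7), pos 3: n→y (+11), pos 4: e→h (+3) — repeating every 3. The shifts repeat in a cycle of length 3: positions 0,1,… shift by +11, +3, +7, then the pattern repeats.
Reversing it on yxydh: y−11=n, x−3=u, y−7=r, d−11=s, h−3=e.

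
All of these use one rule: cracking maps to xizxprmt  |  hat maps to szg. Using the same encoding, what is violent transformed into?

Each pair mirrors across the alphabet (c↔x, r↔i, a↔z): positions sum to 25. Letters are reflected about the middle of the alphabet (position → 25−position): Atbash.
Applying it to violent: v↔e, i↔r, o↔l, l↔o, e↔v, n↔m, t↔g.

erlovmg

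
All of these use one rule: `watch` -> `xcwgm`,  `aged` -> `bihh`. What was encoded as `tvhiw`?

steer

The shift increases by 1 at each position, starting from +1: 1, 2, 3, ….
Reversing it on tvhiw: t−1=s, v−2=t, h−3=e, i−4=e, w−5=r.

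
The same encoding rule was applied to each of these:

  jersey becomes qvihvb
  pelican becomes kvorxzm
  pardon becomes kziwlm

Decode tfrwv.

guide

Each pair mirrors across the alphabet (j↔q, e↔v, r↔i): positions sum to 25. Letters are reflected about the middle of the alphabet (position → 25−position): Atbash.
Undoing it on tfrwv: t↔g, f↔u, r↔i, w↔d, v↔e.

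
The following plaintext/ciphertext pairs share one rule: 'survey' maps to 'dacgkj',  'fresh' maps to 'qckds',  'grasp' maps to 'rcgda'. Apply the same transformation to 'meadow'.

xkgouh

Vowels shift forward by 6 and consonants shift forward by 11.
On meadow: m(cons)+11=x, e(vowel)+6=k, a(vowel)+6=g, d(cons)+11=o, o(vowel)+6=u, w(cons)+11=h.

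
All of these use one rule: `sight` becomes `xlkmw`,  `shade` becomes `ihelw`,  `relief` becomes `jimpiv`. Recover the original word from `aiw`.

The output letters match the input read backwards, each shifted +4: sight reversed is thgis. The word is reversed, then every letter is shifted forward by 4.
Reversing it on aiw: shift back: a−4=w, i−4=e, w−4=s → wes; then reverse → sew.

sew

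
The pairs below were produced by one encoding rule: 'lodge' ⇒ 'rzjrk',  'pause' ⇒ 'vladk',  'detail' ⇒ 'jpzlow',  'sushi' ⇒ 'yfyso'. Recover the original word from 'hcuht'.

brown

A repeating key of period 2 is used — shifts +6, +11 over and over.
Decoding hcuht: h−6=b, c−11=r, u−6=o, h−11=w, t−6=n.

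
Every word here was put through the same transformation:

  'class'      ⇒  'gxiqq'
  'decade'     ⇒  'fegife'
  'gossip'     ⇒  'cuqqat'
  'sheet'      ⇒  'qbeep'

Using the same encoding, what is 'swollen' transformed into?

qmuxxev

c(2)→g(6) and l(11)→x(23) fit y≡25x+8 (mod 26); the inverse of 25 mod 26 is 25. This is an affine cipher: with a=0,…,z=25, each position x becomes (25x+8) mod 26.
On swollen: s(18)→25·18+8≡16=q; w(22)→25·22+8≡12=m; o(14)→25·14+8≡20=u; l(11)→25·11+8≡23=x; l(11)→25·11+8≡23=x; e(4)→25·4+8≡4=e; n(13)→25·13+8≡21=v (all mod 26).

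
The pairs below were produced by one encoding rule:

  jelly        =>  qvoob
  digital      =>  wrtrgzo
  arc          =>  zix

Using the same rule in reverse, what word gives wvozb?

delay

Each pair mirrors across the alphabet (j↔q, e↔v, l↔o): positions sum to 25. Letters are reflected about the middle of the alphabet (position → 25−position): Atbash.
Undoing it on wvozb: w↔d, v↔e, o↔l, z↔a, b↔y.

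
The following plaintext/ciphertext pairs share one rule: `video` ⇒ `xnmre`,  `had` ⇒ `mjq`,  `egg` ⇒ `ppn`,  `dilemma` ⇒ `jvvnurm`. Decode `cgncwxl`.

The output letters match the input read backwards, each shifted +9: video reversed is oediv. The word is reversed, then every letter is shifted forward by 9.
Undoing it on cgncwxl: shift back: c−9=t, g−9=x, n−9=e, c−9=t, w−9=n, x−9=o, l−9=c → txetnoc; then reverse → context.

context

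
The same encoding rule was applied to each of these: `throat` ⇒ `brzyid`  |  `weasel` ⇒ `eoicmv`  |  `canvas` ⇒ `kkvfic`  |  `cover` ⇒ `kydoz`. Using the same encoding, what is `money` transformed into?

uyvog

Shifts by position in throat: pos 0: t→b (+8), pos 1: h→r (+10), pos 2: r→z (+8), pos 3: o→y (+10) — repeating every 2. It's a Vigenère-style cipher with numeric key [8,10]: position i shifts by key[i mod 2].
Applying it to money: m+8=u, o+10=y, n+8=v, e+10=o, y+8=g.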